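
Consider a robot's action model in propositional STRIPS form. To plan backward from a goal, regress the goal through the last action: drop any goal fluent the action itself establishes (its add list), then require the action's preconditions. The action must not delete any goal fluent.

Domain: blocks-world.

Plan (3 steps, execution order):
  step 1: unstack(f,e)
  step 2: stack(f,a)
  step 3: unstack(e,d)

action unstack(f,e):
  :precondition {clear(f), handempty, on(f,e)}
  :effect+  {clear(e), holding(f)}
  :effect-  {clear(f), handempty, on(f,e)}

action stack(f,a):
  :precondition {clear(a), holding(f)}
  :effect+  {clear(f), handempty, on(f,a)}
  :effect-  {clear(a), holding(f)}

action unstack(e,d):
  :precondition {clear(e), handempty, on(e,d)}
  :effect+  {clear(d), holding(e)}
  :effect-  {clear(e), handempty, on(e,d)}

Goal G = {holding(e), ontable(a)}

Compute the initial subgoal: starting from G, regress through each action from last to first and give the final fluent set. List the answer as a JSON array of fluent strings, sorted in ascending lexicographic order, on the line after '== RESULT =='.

Regress step by step:
  through step 3 (unstack(e,d)): drop {holding(e)}, keep {ontable(a)}, require {clear(e), handempty, on(e,d)}
    → {clear(e), handempty, on(e,d), ontable(a)}
  through step 2 (stack(f,a)): drop {handempty}, keep {clear(e), on(e,d), ontable(a)}, require {clear(a), holding(f)}
    → {clear(a), clear(e), holding(f), on(e,d), ontable(a)}
  through step 1 (unstack(f,e)): drop {clear(e), holding(f)}, keep {clear(a), on(e,d), ontable(a)}, require {clear(f), handempty, on(f,e)}
    → {clear(a), clear(f), handempty, on(e,d), on(f,e), ontable(a)}

== RESULT ==
["clear(a)", "clear(f)", "handempty", "on(e,d)", "on(f,e)", "ontable(a)"]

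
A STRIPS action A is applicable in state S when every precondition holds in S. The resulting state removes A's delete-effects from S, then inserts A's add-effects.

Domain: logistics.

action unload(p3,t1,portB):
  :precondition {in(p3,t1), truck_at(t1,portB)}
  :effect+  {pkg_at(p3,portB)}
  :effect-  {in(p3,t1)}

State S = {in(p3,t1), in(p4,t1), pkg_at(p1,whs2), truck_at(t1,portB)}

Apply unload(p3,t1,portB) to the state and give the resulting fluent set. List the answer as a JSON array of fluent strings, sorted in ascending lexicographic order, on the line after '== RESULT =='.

Progress:
  pre ⊆ S: {in(p3,t1), truck_at(t1,portB)} ⊆ S  — applicable
  S \ del = {in(p4,t1), pkg_at(p1,whs2), truck_at(t1,portB)}
  ∪ add   = {in(p4,t1), pkg_at(p1,whs2), pkg_at(p3,portB), truck_at(t1,portB)}

== RESULT ==
["in(p4,t1)", "pkg_at(p1,whs2)", "pkg_at(p3,portB)", "truck_at(t1,portB)"]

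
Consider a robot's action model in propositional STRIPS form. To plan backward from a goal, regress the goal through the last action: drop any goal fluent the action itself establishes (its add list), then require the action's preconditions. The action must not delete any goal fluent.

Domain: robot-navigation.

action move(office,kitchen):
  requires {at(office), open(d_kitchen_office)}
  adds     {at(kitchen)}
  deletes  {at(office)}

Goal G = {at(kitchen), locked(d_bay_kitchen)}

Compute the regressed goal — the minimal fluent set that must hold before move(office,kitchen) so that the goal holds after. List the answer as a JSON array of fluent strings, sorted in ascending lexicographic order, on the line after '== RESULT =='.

Compute (G \ add) ∪ pre:
  G ∩ del = {}  (empty — regression defined)
  G \ add = {at(kitchen), locked(d_bay_kitchen)} \ {at(kitchen)} = {locked(d_bay_kitchen)}
  ∪ pre   = {locked(d_bay_kitchen)} ∪ {at(office), open(d_kitchen_office)}
          = {at(office), locked(d_bay_kitchen), open(d_kitchen_office)}

== RESULT ==
["at(office)", "locked(d_bay_kitchen)", "open(d_kitchen_office)"]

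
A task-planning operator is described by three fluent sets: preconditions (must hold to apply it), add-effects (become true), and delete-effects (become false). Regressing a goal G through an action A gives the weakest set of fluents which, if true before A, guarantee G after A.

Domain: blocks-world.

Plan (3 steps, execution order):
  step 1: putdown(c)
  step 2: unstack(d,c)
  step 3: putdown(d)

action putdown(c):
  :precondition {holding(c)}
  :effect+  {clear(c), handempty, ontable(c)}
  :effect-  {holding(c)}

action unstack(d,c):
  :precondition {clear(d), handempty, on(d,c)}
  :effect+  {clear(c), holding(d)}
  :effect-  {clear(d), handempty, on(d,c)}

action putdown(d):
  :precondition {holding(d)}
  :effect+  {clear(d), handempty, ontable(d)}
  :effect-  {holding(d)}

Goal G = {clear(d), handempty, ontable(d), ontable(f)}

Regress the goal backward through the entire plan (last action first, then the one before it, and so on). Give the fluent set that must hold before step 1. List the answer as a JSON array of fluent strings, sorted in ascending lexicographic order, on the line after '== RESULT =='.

Regress step by step:
  through step 3 (putdown(d)): drop {clear(d), handempty, ontable(d)}, keep {ontable(f)}, require {holding(d)}
    → {holding(d), ontable(f)}
  through step 2 (unstack(d,c)): drop {holding(d)}, keep {ontable(f)}, require {clear(d), handempty, on(d,c)}
    → {clear(d), handempty, on(d,c), ontable(f)}
  through step 1 (putdown(c)): drop {handempty}, keep {clear(d), on(d,c), ontable(f)}, require {holding(c)}
    → {clear(d), holding(c), on(d,c), ontable(f)}

== RESULT ==
["clear(d)", "holding(c)", "on(d,c)", "ontable(f)"]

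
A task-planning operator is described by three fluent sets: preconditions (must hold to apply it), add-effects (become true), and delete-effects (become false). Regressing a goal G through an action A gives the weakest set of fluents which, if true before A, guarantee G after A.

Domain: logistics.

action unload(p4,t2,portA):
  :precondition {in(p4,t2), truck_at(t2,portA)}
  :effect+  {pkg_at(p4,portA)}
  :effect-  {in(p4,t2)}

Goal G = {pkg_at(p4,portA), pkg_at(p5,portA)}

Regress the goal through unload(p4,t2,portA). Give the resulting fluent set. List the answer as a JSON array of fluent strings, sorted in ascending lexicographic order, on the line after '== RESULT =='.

Regress:
  G ∩ del = {}  (empty — regression defined)
  G \ add = {pkg_at(p4,portA), pkg_at(p5,portA)} \ {pkg_at(p4,portA)} = {pkg_at(p5,portA)}
  ∪ pre   = {pkg_at(p5,portA)} ∪ {in(p4,t2), truck_at(t2,portA)}
          = {in(p4,t2), pkg_at(p5,portA), truck_at(t2,portA)}

== RESULT ==
["in(p4,t2)", "pkg_at(p5,portA)", "truck_at(t2,portA)"]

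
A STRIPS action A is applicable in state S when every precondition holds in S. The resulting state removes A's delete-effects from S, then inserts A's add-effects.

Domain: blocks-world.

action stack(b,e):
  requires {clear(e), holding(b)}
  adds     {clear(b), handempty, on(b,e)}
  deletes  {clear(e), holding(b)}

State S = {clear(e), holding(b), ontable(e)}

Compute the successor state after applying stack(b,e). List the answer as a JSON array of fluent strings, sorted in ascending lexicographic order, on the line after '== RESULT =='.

Compute (S \ del) ∪ add:
  pre ⊆ S: {clear(e), holding(b)} ⊆ S  — applicable
  S \ del = {ontable(e)}
  ∪ add   = {clear(b), handempty, on(b,e), ontable(e)}

== RESULT ==
["clear(b)", "handempty", "on(b,e)", "ontable(e)"]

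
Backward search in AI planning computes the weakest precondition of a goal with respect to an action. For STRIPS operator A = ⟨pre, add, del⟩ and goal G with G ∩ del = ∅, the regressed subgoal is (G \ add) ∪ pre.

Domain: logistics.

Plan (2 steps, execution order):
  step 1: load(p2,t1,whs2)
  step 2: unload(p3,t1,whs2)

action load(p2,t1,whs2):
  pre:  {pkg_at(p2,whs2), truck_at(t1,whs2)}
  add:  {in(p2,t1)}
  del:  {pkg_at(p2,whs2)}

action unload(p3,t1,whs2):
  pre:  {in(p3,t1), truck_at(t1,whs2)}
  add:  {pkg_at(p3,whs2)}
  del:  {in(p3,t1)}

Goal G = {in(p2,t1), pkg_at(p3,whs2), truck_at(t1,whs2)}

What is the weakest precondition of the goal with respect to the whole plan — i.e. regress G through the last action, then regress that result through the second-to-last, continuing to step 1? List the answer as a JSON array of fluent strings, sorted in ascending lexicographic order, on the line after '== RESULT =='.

Work backward from the goal:
  through step 2 (unload(p3,t1,whs2)): drop {pkg_at(p3,whs2)}, keep {in(p2,t1), truck_at(t1,whs2)}, require {in(p3,t1), truck_at(t1,whs2)}
    → {in(p2,t1), in(p3,t1), truck_at(t1,whs2)}
  through step 1 (load(p2,t1,whs2)): drop {in(p2,t1)}, keep {in(p3,t1), truck_at(t1,whs2)}, require {pkg_at(p2,whs2), truck_at(t1,whs2)}
    → {in(p3,t1), pkg_at(p2,whs2), truck_at(t1,whs2)}

== RESULT ==
["in(p3,t1)", "pkg_at(p2,whs2)", "truck_at(t1,whs2)"]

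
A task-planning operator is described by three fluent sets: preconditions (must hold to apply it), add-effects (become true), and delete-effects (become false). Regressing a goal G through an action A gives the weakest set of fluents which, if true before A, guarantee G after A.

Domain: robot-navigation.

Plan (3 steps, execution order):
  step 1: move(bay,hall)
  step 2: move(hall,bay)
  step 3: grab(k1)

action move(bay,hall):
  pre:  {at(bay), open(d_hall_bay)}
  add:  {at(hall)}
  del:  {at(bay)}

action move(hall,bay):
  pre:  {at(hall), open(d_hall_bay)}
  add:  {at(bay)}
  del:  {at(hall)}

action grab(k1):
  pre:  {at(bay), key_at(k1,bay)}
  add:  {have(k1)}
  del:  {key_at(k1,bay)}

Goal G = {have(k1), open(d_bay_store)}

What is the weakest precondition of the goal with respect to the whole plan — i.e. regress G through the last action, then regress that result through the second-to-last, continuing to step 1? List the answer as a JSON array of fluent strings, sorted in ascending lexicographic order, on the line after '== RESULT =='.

Work backward from the goal:
  through step 3 (grab(k1)): drop {have(k1)}, keep {open(d_bay_store)}, require {at(bay), key_at(k1,bay)}
    → {at(bay), key_at(k1,bay), open(d_bay_store)}
  through step 2 (move(hall,bay)): drop {at(bay)}, keep {key_at(k1,bay), open(d_bay_store)}, require {at(hall), open(d_hall_bay)}
    → {at(hall), key_at(k1,bay), open(d_bay_store), open(d_hall_bay)}
  through step 1 (move(bay,hall)): drop {at(hall)}, keep {key_at(k1,bay), open(d_bay_store), open(d_hall_bay)}, require {at(bay), open(d_hall_bay)}
    → {at(bay), key_at(k1,bay), open(d_bay_store), open(d_hall_bay)}

== RESULT ==
["at(bay)", "key_at(k1,bay)", "open(d_bay_store)", "open(d_hall_bay)"]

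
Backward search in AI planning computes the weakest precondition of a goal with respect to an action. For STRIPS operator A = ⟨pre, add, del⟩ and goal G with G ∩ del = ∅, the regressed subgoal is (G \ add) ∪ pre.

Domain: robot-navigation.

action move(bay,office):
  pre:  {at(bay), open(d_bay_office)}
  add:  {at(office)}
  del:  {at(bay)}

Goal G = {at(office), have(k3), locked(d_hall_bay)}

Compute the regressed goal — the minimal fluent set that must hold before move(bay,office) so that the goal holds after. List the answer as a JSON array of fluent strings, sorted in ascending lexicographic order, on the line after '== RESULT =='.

Regress:
  G ∩ del = {}  (empty — regression defined)
  G \ add = {at(office), have(k3), locked(d_hall_bay)} \ {at(office)} = {have(k3), locked(d_hall_bay)}
  ∪ pre   = {have(k3), locked(d_hall_bay)} ∪ {at(bay), open(d_bay_office)}
          = {at(bay), have(k3), locked(d_hall_bay), open(d_bay_office)}

== RESULT ==
["at(bay)", "have(k3)", "locked(d_hall_bay)", "open(d_bay_office)"]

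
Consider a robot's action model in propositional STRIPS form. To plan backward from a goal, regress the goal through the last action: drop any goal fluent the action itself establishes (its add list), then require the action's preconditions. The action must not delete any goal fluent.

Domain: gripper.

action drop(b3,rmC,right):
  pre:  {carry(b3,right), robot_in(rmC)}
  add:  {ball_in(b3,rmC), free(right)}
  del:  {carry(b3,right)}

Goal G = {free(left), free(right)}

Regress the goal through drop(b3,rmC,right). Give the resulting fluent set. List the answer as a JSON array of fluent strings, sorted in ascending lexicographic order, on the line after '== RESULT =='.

Compute (G \ add) ∪ pre:
  G ∩ del = {}  (empty — regression defined)
  G \ add = {free(left), free(right)} \ {ball_in(b3,rmC), free(right)} = {free(left)}
  ∪ pre   = {free(left)} ∪ {carry(b3,right), robot_in(rmC)}
          = {carry(b3,right), free(left), robot_in(rmC)}

== RESULT ==
["carry(b3,right)", "free(left)", "robot_in(rmC)"]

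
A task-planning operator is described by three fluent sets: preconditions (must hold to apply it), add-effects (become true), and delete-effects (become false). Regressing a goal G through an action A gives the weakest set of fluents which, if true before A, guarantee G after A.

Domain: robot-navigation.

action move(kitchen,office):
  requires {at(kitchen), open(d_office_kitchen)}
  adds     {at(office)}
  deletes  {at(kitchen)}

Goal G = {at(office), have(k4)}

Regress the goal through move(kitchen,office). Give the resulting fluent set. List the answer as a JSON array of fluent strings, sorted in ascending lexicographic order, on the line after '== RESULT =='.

Regress:
  G ∩ del = {}  (empty — regression defined)
  G \ add = {at(office), have(k4)} \ {at(office)} = {have(k4)}
  ∪ pre   = {have(k4)} ∪ {at(kitchen), open(d_office_kitchen)}
          = {at(kitchen), have(k4), open(d_office_kitchen)}

== RESULT ==
["at(kitchen)", "have(k4)", "open(d_office_kitchen)"]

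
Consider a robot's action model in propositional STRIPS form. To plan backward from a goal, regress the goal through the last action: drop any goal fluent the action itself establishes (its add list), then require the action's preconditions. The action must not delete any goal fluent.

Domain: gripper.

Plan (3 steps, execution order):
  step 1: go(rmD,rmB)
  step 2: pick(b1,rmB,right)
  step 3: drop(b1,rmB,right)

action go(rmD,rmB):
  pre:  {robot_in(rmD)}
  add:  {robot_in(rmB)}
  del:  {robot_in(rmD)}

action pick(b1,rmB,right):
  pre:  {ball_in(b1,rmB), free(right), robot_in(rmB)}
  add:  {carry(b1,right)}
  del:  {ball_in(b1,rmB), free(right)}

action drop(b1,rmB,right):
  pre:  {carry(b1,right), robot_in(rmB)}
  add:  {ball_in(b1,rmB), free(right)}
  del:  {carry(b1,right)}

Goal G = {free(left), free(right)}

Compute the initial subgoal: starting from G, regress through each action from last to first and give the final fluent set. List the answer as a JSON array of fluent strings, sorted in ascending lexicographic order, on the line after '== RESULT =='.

Work backward from the goal:
  through step 3 (drop(b1,rmB,right)): drop {free(right)}, keep {free(left)}, require {carry(b1,right), robot_in(rmB)}
    → {carry(b1,right), free(left), robot_in(rmB)}
  through step 2 (pick(b1,rmB,right)): drop {carry(b1,right)}, keep {free(left), robot_in(rmB)}, require {ball_in(b1,rmB), free(right), robot_in(rmB)}
    → {ball_in(b1,rmB), free(left), free(right), robot_in(rmB)}
  through step 1 (go(rmD,rmB)): drop {robot_in(rmB)}, keep {ball_in(b1,rmB), free(left), free(right)}, require {robot_in(rmD)}
    → {ball_in(b1,rmB), free(left), free(right), robot_in(rmD)}

== RESULT ==
["ball_in(b1,rmB)", "free(left)", "free(right)", "robot_in(rmD)"]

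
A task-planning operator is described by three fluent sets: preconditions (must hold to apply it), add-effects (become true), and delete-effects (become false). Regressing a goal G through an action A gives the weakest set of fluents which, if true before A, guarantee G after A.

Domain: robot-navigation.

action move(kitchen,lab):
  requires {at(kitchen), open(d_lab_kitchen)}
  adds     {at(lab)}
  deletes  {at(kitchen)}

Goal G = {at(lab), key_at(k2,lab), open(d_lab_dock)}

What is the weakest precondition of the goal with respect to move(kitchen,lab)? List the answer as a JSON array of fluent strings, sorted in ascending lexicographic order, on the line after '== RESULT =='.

Compute (G \ add) ∪ pre:
  G ∩ del = {}  (empty — regression defined)
  G \ add = {at(lab), key_at(k2,lab), open(d_lab_dock)} \ {at(lab)} = {key_at(k2,lab), open(d_lab_dock)}
  ∪ pre   = {key_at(k2,lab), open(d_lab_dock)} ∪ {at(kitchen), open(d_lab_kitchen)}
          = {at(kitchen), key_at(k2,lab), open(d_lab_dock), open(d_lab_kitchen)}

== RESULT ==
["at(kitchen)", "key_at(k2,lab)", "open(d_lab_dock)", "open(d_lab_kitchen)"]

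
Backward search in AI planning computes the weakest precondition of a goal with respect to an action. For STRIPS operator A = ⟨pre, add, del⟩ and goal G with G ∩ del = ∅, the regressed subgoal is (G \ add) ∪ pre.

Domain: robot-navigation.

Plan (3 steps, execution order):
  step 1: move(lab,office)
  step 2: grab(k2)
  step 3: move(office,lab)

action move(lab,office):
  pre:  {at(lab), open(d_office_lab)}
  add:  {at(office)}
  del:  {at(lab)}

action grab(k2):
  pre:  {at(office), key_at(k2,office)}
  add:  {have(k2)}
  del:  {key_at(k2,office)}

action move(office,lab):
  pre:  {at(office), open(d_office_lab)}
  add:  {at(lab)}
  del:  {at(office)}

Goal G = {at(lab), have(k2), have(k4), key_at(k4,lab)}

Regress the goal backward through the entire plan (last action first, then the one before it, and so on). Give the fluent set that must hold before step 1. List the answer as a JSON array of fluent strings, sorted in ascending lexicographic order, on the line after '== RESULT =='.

Work backward from the goal:
  through step 3 (move(office,lab)): drop {at(lab)}, keep {have(k2), have(k4), key_at(k4,lab)}, require {at(office), open(d_office_lab)}
    → {at(office), have(k2), have(k4), key_at(k4,lab), open(d_office_lab)}
  through step 2 (grab(k2)): drop {have(k2)}, keep {at(office), have(k4), key_at(k4,lab), open(d_office_lab)}, require {at(office), key_at(k2,office)}
    → {at(office), have(k4), key_at(k2,office), key_at(k4,lab), open(d_office_lab)}
  through step 1 (move(lab,office)): drop {at(office)}, keep {have(k4), key_at(k2,office), key_at(k4,lab), open(d_office_lab)}, require {at(lab), open(d_office_lab)}
    → {at(lab), have(k4), key_at(k2,office), key_at(k4,lab), open(d_office_lab)}

== RESULT ==
["at(lab)", "have(k4)", "key_at(k2,office)", "key_at(k4,lab)", "open(d_office_lab)"]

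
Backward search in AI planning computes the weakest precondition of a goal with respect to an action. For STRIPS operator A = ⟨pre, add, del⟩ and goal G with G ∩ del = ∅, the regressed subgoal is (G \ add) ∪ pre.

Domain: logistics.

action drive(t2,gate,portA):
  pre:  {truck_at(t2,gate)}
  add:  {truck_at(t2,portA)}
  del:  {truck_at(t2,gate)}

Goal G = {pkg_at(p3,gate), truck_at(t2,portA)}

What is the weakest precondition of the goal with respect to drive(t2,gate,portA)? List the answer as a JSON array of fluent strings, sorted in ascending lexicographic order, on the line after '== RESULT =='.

Regress:
  G ∩ del = {}  (empty — regression defined)
  G \ add = {pkg_at(p3,gate), truck_at(t2,portA)} \ {truck_at(t2,portA)} = {pkg_at(p3,gate)}
  ∪ pre   = {pkg_at(p3,gate)} ∪ {truck_at(t2,gate)}
          = {pkg_at(p3,gate), truck_at(t2,gate)}

== RESULT ==
["pkg_at(p3,gate)", "truck_at(t2,gate)"]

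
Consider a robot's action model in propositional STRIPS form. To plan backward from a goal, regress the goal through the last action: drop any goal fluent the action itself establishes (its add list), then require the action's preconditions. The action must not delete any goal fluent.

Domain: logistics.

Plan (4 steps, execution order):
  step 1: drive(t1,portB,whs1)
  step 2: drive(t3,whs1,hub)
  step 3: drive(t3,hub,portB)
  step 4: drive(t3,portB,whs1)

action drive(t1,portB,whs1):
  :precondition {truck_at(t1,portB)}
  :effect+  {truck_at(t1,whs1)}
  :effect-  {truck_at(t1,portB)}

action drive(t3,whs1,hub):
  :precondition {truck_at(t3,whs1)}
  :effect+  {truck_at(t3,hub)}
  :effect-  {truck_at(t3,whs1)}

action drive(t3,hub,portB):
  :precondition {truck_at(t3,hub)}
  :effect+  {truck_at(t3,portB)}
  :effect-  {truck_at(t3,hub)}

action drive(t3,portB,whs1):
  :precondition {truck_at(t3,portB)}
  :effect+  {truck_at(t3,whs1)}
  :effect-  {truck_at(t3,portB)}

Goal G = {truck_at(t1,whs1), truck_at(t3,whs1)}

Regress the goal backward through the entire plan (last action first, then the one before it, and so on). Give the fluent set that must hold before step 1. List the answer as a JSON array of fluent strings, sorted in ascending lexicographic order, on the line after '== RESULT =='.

Work backward from the goal:
  through step 4 (drive(t3,portB,whs1)): drop {truck_at(t3,whs1)}, keep {truck_at(t1,whs1)}, require {truck_at(t3,portB)}
    → {truck_at(t1,whs1), truck_at(t3,portB)}
  through step 3 (drive(t3,hub,portB)): drop {truck_at(t3,portB)}, keep {truck_at(t1,whs1)}, require {truck_at(t3,hub)}
    → {truck_at(t1,whs1), truck_at(t3,hub)}
  through step 2 (drive(t3,whs1,hub)): drop {truck_at(t3,hub)}, keep {truck_at(t1,whs1)}, require {truck_at(t3,whs1)}
    → {truck_at(t1,whs1), truck_at(t3,whs1)}
  through step 1 (drive(t1,portB,whs1)): drop {truck_at(t1,whs1)}, keep {truck_at(t3,whs1)}, require {truck_at(t1,portB)}
    → {truck_at(t1,portB), truck_at(t3,whs1)}

== RESULT ==
["truck_at(t1,portB)", "truck_at(t3,whs1)"]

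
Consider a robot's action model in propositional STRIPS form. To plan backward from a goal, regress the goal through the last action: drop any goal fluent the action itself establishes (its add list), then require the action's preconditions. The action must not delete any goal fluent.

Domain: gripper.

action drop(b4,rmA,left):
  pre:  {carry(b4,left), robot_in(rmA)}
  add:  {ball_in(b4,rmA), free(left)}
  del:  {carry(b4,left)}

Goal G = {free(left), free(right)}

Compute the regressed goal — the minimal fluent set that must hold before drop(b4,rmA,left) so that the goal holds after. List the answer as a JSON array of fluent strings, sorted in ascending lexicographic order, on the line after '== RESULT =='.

Regress:
  G ∩ del = {}  (empty — regression defined)
  G \ add = {free(left), free(right)} \ {ball_in(b4,rmA), free(left)} = {free(right)}
  ∪ pre   = {free(right)} ∪ {carry(b4,left), robot_in(rmA)}
          = {carry(b4,left), free(right), robot_in(rmA)}

== RESULT ==
["carry(b4,left)", "free(right)", "robot_in(rmA)"]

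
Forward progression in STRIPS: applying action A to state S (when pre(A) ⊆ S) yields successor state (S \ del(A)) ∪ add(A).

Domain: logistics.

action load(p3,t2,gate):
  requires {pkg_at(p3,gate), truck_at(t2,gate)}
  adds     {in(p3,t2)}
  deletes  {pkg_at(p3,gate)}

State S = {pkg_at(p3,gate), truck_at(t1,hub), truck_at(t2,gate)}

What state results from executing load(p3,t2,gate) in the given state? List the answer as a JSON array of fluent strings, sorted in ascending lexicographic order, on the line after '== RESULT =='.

Progress:
  pre ⊆ S: {pkg_at(p3,gate), truck_at(t2,gate)} ⊆ S  — applicable
  S \ del = {truck_at(t1,hub), truck_at(t2,gate)}
  ∪ add   = {in(p3,t2), truck_at(t1,hub), truck_at(t2,gate)}

== RESULT ==
["in(p3,t2)", "truck_at(t1,hub)", "truck_at(t2,gate)"]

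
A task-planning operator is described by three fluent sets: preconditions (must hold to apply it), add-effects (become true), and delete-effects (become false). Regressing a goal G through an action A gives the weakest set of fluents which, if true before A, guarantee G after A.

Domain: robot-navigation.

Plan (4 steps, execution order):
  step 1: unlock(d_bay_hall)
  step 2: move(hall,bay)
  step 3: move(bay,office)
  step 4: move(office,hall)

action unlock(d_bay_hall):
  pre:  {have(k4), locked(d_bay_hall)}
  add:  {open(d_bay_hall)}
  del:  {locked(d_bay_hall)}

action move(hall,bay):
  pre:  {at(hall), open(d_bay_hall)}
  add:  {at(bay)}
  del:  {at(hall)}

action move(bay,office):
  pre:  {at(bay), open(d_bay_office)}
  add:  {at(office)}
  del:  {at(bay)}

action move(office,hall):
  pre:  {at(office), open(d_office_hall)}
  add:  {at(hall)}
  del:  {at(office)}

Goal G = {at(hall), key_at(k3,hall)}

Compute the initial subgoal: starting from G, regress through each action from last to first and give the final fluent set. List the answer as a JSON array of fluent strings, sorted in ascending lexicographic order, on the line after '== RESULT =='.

Regress step by step:
  through step 4 (move(office,hall)): drop {at(hall)}, keep {key_at(k3,hall)}, require {at(office), open(d_office_hall)}
    → {at(office), key_at(k3,hall), open(d_office_hall)}
  through step 3 (move(bay,office)): drop {at(office)}, keep {key_at(k3,hall), open(d_office_hall)}, require {at(bay), open(d_bay_office)}
    → {at(bay), key_at(k3,hall), open(d_bay_office), open(d_office_hall)}
  through step 2 (move(hall,bay)): drop {at(bay)}, keep {key_at(k3,hall), open(d_bay_office), open(d_office_hall)}, require {at(hall), open(d_bay_hall)}
    → {at(hall), key_at(k3,hall), open(d_bay_hall), open(d_bay_office), open(d_office_hall)}
  through step 1 (unlock(d_bay_hall)): drop {open(d_bay_hall)}, keep {at(hall), key_at(k3,hall), open(d_bay_office), open(d_office_hall)}, require {have(k4), locked(d_bay_hall)}
    → {at(hall), have(k4), key_at(k3,hall), locked(d_bay_hall), open(d_bay_office), open(d_office_hall)}

== RESULT ==
["at(hall)", "have(k4)", "key_at(k3,hall)", "locked(d_bay_hall)", "open(d_bay_office)", "open(d_office_hall)"]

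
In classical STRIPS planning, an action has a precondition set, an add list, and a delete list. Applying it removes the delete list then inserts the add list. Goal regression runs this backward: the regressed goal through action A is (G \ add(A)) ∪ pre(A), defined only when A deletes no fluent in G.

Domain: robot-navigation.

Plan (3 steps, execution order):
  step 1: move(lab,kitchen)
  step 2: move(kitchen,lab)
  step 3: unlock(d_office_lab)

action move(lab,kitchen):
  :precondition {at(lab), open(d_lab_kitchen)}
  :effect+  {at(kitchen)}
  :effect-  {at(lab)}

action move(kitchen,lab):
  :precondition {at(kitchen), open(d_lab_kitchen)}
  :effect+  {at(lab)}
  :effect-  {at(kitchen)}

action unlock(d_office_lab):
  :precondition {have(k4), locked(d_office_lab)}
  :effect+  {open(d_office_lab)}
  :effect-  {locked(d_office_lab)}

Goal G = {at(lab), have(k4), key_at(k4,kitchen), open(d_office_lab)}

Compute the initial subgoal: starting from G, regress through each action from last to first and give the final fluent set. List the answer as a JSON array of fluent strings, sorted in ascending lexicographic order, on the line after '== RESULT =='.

Work backward from the goal:
  through step 3 (unlock(d_office_lab)): drop {open(d_office_lab)}, keep {at(lab), have(k4), key_at(k4,kitchen)}, require {have(k4), locked(d_office_lab)}
    → {at(lab), have(k4), key_at(k4,kitchen), locked(d_office_lab)}
  through step 2 (move(kitchen,lab)): drop {at(lab)}, keep {have(k4), key_at(k4,kitchen), locked(d_office_lab)}, require {at(kitchen), open(d_lab_kitchen)}
    → {at(kitchen), have(k4), key_at(k4,kitchen), locked(d_office_lab), open(d_lab_kitchen)}
  through step 1 (move(lab,kitchen)): drop {at(kitchen)}, keep {have(k4), key_at(k4,kitchen), locked(d_office_lab), open(d_lab_kitchen)}, require {at(lab), open(d_lab_kitchen)}
    → {at(lab), have(k4), key_at(k4,kitchen), locked(d_office_lab), open(d_lab_kitchen)}

== RESULT ==
["at(lab)", "have(k4)", "key_at(k4,kitchen)", "locked(d_office_lab)", "open(d_lab_kitchen)"]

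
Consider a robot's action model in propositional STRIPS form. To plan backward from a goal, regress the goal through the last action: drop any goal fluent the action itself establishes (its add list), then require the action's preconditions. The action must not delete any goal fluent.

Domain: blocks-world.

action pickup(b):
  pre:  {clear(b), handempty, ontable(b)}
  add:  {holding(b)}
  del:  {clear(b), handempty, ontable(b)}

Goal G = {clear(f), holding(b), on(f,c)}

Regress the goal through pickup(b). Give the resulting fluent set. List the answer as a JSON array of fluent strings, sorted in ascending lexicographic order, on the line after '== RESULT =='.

Compute (G \ add) ∪ pre:
  G ∩ del = {}  (empty — regression defined)
  G \ add = {clear(f), holding(b), on(f,c)} \ {holding(b)} = {clear(f), on(f,c)}
  ∪ pre   = {clear(f), on(f,c)} ∪ {clear(b), handempty, ontable(b)}
          = {clear(b), clear(f), handempty, on(f,c), ontable(b)}

== RESULT ==
["clear(b)", "clear(f)", "handempty", "on(f,c)", "ontable(b)"]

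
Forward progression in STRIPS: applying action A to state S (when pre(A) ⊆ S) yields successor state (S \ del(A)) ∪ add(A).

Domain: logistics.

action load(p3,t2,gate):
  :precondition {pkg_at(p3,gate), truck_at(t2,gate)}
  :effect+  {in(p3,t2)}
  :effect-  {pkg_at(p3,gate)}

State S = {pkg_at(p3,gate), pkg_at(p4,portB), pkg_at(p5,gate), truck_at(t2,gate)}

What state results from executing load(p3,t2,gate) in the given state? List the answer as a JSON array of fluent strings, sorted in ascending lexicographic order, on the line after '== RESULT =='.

Compute (S \ del) ∪ add:
  pre ⊆ S: {pkg_at(p3,gate), truck_at(t2,gate)} ⊆ S  — applicable
  S \ del = {pkg_at(p4,portB), pkg_at(p5,gate), truck_at(t2,gate)}
  ∪ add   = {in(p3,t2), pkg_at(p4,portB), pkg_at(p5,gate), truck_at(t2,gate)}

== RESULT ==
["in(p3,t2)", "pkg_at(p4,portB)", "pkg_at(p5,gate)", "truck_at(t2,gate)"]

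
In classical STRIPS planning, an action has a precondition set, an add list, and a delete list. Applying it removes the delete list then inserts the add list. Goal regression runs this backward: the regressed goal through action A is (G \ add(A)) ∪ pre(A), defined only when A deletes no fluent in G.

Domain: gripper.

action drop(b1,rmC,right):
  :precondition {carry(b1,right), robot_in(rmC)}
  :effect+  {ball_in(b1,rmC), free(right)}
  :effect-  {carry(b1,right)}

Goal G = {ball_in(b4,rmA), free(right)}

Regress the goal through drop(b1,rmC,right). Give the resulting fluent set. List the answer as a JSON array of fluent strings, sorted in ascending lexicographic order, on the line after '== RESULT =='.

Compute (G \ add) ∪ pre:
  G ∩ del = {}  (empty — regression defined)
  G \ add = {ball_in(b4,rmA), free(right)} \ {ball_in(b1,rmC), free(right)} = {ball_in(b4,rmA)}
  ∪ pre   = {ball_in(b4,rmA)} ∪ {carry(b1,right), robot_in(rmC)}
          = {ball_in(b4,rmA), carry(b1,right), robot_in(rmC)}

== RESULT ==
["ball_in(b4,rmA)", "carry(b1,right)", "robot_in(rmC)"]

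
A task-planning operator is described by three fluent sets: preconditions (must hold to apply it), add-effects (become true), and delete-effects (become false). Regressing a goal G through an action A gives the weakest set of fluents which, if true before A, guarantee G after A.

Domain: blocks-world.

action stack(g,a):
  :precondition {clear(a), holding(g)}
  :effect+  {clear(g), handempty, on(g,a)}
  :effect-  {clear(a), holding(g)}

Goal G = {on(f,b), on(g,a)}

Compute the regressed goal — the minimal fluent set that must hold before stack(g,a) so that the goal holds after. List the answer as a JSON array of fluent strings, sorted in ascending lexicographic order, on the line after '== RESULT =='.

Regress:
  G ∩ del = {}  (empty — regression defined)
  G \ add = {on(f,b), on(g,a)} \ {clear(g), handempty, on(g,a)} = {on(f,b)}
  ∪ pre   = {on(f,b)} ∪ {clear(a), holding(g)}
          = {clear(a), holding(g), on(f,b)}

== RESULT ==
["clear(a)", "holding(g)", "on(f,b)"]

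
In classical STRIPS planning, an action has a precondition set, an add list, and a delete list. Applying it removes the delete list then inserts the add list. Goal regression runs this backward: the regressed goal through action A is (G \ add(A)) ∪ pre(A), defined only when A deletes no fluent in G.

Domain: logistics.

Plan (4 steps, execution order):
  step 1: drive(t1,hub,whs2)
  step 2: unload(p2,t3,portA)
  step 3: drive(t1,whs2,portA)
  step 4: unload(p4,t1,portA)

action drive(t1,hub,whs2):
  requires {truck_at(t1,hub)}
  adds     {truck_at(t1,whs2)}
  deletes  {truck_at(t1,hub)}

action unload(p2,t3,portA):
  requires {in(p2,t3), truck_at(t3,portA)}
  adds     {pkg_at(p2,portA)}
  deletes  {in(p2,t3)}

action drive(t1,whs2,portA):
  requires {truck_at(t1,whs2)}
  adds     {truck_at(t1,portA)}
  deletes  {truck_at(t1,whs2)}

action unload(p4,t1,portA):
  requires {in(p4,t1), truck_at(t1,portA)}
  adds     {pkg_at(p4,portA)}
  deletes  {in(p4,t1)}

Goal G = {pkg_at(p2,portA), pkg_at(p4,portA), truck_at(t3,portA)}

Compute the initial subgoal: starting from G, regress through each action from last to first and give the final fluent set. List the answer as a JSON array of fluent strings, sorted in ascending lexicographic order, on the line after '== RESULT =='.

Regress step by step:
  through step 4 (unload(p4,t1,portA)): drop {pkg_at(p4,portA)}, keep {pkg_at(p2,portA), truck_at(t3,portA)}, require {in(p4,t1), truck_at(t1,portA)}
    → {in(p4,t1), pkg_at(p2,portA), truck_at(t1,portA), truck_at(t3,portA)}
  through step 3 (drive(t1,whs2,portA)): drop {truck_at(t1,portA)}, keep {in(p4,t1), pkg_at(p2,portA), truck_at(t3,portA)}, require {truck_at(t1,whs2)}
    → {in(p4,t1), pkg_at(p2,portA), truck_at(t1,whs2), truck_at(t3,portA)}
  through step 2 (unload(p2,t3,portA)): drop {pkg_at(p2,portA)}, keep {in(p4,t1), truck_at(t1,whs2), truck_at(t3,portA)}, require {in(p2,t3), truck_at(t3,portA)}
    → {in(p2,t3), in(p4,t1), truck_at(t1,whs2), truck_at(t3,portA)}
  through step 1 (drive(t1,hub,whs2)): drop {truck_at(t1,whs2)}, keep {in(p2,t3), in(p4,t1), truck_at(t3,portA)}, require {truck_at(t1,hub)}
    → {in(p2,t3), in(p4,t1), truck_at(t1,hub), truck_at(t3,portA)}

== RESULT ==
["in(p2,t3)", "in(p4,t1)", "truck_at(t1,hub)", "truck_at(t3,portA)"]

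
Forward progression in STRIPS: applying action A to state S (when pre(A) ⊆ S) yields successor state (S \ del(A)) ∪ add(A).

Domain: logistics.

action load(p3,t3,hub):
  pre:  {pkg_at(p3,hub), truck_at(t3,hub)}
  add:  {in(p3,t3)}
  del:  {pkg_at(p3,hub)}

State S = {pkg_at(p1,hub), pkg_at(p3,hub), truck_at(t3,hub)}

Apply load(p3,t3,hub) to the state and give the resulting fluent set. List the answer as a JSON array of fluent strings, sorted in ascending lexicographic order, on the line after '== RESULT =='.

Compute (S \ del) ∪ add:
  pre ⊆ S: {pkg_at(p3,hub), truck_at(t3,hub)} ⊆ S  — applicable
  S \ del = {pkg_at(p1,hub), truck_at(t3,hub)}
  ∪ add   = {in(p3,t3), pkg_at(p1,hub), truck_at(t3,hub)}

== RESULT ==
["in(p3,t3)", "pkg_at(p1,hub)", "truck_at(t3,hub)"]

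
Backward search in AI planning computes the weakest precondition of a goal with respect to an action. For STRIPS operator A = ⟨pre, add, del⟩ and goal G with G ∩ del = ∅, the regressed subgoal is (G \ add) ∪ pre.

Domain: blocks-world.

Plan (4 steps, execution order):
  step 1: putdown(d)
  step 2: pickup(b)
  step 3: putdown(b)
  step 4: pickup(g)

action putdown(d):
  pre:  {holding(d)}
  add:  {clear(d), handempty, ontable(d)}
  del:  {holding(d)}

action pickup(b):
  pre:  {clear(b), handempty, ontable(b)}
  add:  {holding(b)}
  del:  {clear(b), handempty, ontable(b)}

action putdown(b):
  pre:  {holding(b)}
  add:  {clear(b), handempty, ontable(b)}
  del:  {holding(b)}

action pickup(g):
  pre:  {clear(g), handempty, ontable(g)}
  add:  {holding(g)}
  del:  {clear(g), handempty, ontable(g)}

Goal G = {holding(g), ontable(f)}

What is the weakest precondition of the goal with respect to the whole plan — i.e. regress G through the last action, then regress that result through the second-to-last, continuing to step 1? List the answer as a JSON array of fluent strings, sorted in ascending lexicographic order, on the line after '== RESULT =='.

Work backward from the goal:
  through step 4 (pickup(g)): drop {holding(g)}, keep {ontable(f)}, require {clear(g), handempty, ontable(g)}
    → {clear(g), handempty, ontable(f), ontable(g)}
  through step 3 (putdown(b)): drop {handempty}, keep {clear(g), ontable(f), ontable(g)}, require {holding(b)}
    → {clear(g), holding(b), ontable(f), ontable(g)}
  through step 2 (pickup(b)): drop {holding(b)}, keep {clear(g), ontable(f), ontable(g)}, require {clear(b), handempty, ontable(b)}
    → {clear(b), clear(g), handempty, ontable(b), ontable(f), ontable(g)}
  through step 1 (putdown(d)): drop {handempty}, keep {clear(b), clear(g), ontable(b), ontable(f), ontable(g)}, require {holding(d)}
    → {clear(b), clear(g), holding(d), ontable(b), ontable(f), ontable(g)}

== RESULT ==
["clear(b)", "clear(g)", "holding(d)", "ontable(b)", "ontable(f)", "ontable(g)"]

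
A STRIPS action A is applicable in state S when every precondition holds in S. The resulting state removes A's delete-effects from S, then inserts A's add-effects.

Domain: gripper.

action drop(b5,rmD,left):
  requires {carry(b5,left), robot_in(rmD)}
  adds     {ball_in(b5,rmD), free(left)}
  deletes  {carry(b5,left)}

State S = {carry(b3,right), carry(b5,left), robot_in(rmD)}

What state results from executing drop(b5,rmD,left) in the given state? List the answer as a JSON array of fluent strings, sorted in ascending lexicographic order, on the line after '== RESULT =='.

Compute (S \ del) ∪ add:
  pre ⊆ S: {carry(b5,left), robot_in(rmD)} ⊆ S  — applicable
  S \ del = {carry(b3,right), robot_in(rmD)}
  ∪ add   = {ball_in(b5,rmD), carry(b3,right), free(left), robot_in(rmD)}

== RESULT ==
["ball_in(b5,rmD)", "carry(b3,right)", "free(left)", "robot_in(rmD)"]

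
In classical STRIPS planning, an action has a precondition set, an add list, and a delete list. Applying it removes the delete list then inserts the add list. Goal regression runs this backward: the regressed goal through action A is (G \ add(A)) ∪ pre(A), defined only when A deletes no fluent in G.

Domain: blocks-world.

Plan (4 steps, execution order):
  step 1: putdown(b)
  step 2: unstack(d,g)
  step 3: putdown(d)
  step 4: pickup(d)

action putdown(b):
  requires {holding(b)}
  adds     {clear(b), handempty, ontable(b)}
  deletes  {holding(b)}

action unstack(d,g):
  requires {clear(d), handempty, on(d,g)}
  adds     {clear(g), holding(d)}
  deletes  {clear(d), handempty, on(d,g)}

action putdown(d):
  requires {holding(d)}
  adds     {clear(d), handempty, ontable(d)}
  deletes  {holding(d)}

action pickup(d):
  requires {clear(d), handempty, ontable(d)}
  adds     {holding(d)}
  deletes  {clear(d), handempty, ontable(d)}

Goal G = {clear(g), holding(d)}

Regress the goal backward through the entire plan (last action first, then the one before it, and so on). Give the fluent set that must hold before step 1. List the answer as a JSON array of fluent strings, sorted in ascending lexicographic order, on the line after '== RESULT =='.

Regress step by step:
  through step 4 (pickup(d)): drop {holding(d)}, keep {clear(g)}, require {clear(d), handempty, ontable(d)}
    → {clear(d), clear(g), handempty, ontable(d)}
  through step 3 (putdown(d)): drop {clear(d), handempty, ontable(d)}, keep {clear(g)}, require {holding(d)}
    → {clear(g), holding(d)}
  through step 2 (unstack(d,g)): drop {clear(g), holding(d)}, keep {}, require {clear(d), handempty, on(d,g)}
    → {clear(d), handempty, on(d,g)}
  through step 1 (putdown(b)): drop {handempty}, keep {clear(d), on(d,g)}, require {holding(b)}
    → {clear(d), holding(b), on(d,g)}

== RESULT ==
["clear(d)", "holding(b)", "on(d,g)"]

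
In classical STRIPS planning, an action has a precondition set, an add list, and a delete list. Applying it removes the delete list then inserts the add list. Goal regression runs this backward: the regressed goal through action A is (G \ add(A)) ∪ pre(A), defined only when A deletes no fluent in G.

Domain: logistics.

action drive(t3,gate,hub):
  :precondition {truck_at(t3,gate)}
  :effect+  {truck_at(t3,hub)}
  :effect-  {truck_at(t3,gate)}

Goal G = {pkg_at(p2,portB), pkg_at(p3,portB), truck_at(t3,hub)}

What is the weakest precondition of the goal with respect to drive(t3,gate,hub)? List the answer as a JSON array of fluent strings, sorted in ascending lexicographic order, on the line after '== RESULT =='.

Compute (G \ add) ∪ pre:
  G ∩ del = {}  (empty — regression defined)
  G \ add = {pkg_at(p2,portB), pkg_at(p3,portB), truck_at(t3,hub)} \ {truck_at(t3,hub)} = {pkg_at(p2,portB), pkg_at(p3,portB)}
  ∪ pre   = {pkg_at(p2,portB), pkg_at(p3,portB)} ∪ {truck_at(t3,gate)}
          = {pkg_at(p2,portB), pkg_at(p3,portB), truck_at(t3,gate)}

== RESULT ==
["pkg_at(p2,portB)", "pkg_at(p3,portB)", "truck_at(t3,gate)"]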